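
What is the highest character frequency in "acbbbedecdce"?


Input: acbbbedecdce
Character counts:
  'a': 1
  'b': 3
  'c': 3
  'd': 2
  'e': 3
Maximum frequency: 3

3


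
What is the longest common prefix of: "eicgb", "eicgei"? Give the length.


Words: eicgb, eicgei
  Position 0: all 'e' => match
  Position 1: all 'i' => match
  Position 2: all 'c' => match
  Position 3: all 'g' => match
  Position 4: ('b', 'e') => mismatch, stop
LCP = "eicg" (length 4)

4


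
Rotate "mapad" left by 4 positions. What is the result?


Input: "mapad", rotate left by 4
First 4 characters: "mapa"
Remaining characters: "d"
Concatenate remaining + first: "d" + "mapa" = "dmapa"

dmapa


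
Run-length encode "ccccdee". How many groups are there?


Input: ccccdee
Scanning for consecutive runs:
  Group 1: 'c' x 4 (positions 0-3)
  Group 2: 'd' x 1 (positions 4-4)
  Group 3: 'e' x 2 (positions 5-6)
Total groups: 3

3


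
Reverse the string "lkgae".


Input: lkgae
Reading characters right to left:
  Position 4: 'e'
  Position 3: 'a'
  Position 2: 'g'
  Position 1: 'k'
  Position 0: 'l'
Reversed: eagkl

eagkl


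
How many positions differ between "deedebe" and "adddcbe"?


Comparing "deedebe" and "adddcbe" position by position:
  Position 0: 'd' vs 'a' => DIFFER
  Position 1: 'e' vs 'd' => DIFFER
  Position 2: 'e' vs 'd' => DIFFER
  Position 3: 'd' vs 'd' => same
  Position 4: 'e' vs 'c' => DIFFER
  Position 5: 'b' vs 'b' => same
  Position 6: 'e' vs 'e' => same
Positions that differ: 4

4


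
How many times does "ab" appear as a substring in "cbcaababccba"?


Searching for "ab" in "cbcaababccba"
Scanning each position:
  Position 0: "cb" => no
  Position 1: "bc" => no
  Position 2: "ca" => no
  Position 3: "aa" => no
  Position 4: "ab" => MATCH
  Position 5: "ba" => no
  Position 6: "ab" => MATCH
  Position 7: "bc" => no
  Position 8: "cc" => no
  Position 9: "cb" => no
  Position 10: "ba" => no
Total occurrences: 2

2


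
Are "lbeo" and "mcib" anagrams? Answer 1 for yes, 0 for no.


Strings: "lbeo", "mcib"
Sorted first:  belo
Sorted second: bcim
Differ at position 1: 'e' vs 'c' => not anagrams

0


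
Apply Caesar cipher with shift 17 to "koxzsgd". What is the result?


Caesar cipher: shift "koxzsgd" by 17
  'k' (pos 10) + 17 = pos 1 = 'b'
  'o' (pos 14) + 17 = pos 5 = 'f'
  'x' (pos 23) + 17 = pos 14 = 'o'
  'z' (pos 25) + 17 = pos 16 = 'q'
  's' (pos 18) + 17 = pos 9 = 'j'
  'g' (pos 6) + 17 = pos 23 = 'x'
  'd' (pos 3) + 17 = pos 20 = 'u'
Result: bfoqjxu

bfoqjxu


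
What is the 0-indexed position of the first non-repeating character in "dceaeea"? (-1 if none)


Input: dceaeea
Character frequencies:
  'a': 2
  'c': 1
  'd': 1
  'e': 3
Scanning left to right for freq == 1:
  Position 0 ('d'): unique! => answer = 0

0


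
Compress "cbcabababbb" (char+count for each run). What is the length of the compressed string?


Input: cbcabababbb
Runs:
  'c' x 1 => "c1"
  'b' x 1 => "b1"
  'c' x 1 => "c1"
  'a' x 1 => "a1"
  'b' x 1 => "b1"
  'a' x 1 => "a1"
  'b' x 1 => "b1"
  'a' x 1 => "a1"
  'b' x 3 => "b3"
Compressed: "c1b1c1a1b1a1b1a1b3"
Compressed length: 18

18


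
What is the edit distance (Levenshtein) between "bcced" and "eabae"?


Computing edit distance: "bcced" -> "eabae"
DP table:
           e    a    b    a    e
      0    1    2    3    4    5
  b   1    1    2    2    3    4
  c   2    2    2    3    3    4
  c   3    3    3    3    4    4
  e   4    3    4    4    4    4
  d   5    4    4    5    5    5
Edit distance = dp[5][5] = 5

5


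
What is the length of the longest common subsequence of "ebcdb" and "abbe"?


LCS of "ebcdb" and "abbe"
DP table:
           a    b    b    e
      0    0    0    0    0
  e   0    0    0    0    1
  b   0    0    1    1    1
  c   0    0    1    1    1
  d   0    0    1    1    1
  b   0    0    1    2    2
LCS length = dp[5][4] = 2

2


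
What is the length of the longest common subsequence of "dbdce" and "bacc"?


LCS of "dbdce" and "bacc"
DP table:
           b    a    c    c
      0    0    0    0    0
  d   0    0    0    0    0
  b   0    1    1    1    1
  d   0    1    1    1    1
  c   0    1    1    2    2
  e   0    1    1    2    2
LCS length = dp[5][4] = 2

2


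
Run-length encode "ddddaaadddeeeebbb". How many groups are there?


Input: ddddaaadddeeeebbb
Scanning for consecutive runs:
  Group 1: 'd' x 4 (positions 0-3)
  Group 2: 'a' x 3 (positions 4-6)
  Group 3: 'd' x 3 (positions 7-9)
  Group 4: 'e' x 4 (positions 10-13)
  Group 5: 'b' x 3 (positions 14-16)
Total groups: 5

5


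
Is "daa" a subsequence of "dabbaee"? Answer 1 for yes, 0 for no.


Check if "daa" is a subsequence of "dabbaee"
Greedy scan:
  Position 0 ('d'): matches sub[0] = 'd'
  Position 1 ('a'): matches sub[1] = 'a'
  Position 2 ('b'): no match needed
  Position 3 ('b'): no match needed
  Position 4 ('a'): matches sub[2] = 'a'
  Position 5 ('e'): no match needed
  Position 6 ('e'): no match needed
All 3 characters matched => is a subsequence

1


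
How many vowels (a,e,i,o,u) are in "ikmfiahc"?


Input: ikmfiahc
Checking each character:
  'i' at position 0: vowel (running total: 1)
  'k' at position 1: consonant
  'm' at position 2: consonant
  'f' at position 3: consonant
  'i' at position 4: vowel (running total: 2)
  'a' at position 5: vowel (running total: 3)
  'h' at position 6: consonant
  'c' at position 7: consonant
Total vowels: 3

3


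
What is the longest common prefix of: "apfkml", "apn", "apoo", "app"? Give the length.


Words: apfkml, apn, apoo, app
  Position 0: all 'a' => match
  Position 1: all 'p' => match
  Position 2: ('f', 'n', 'o', 'p') => mismatch, stop
LCP = "ap" (length 2)

2


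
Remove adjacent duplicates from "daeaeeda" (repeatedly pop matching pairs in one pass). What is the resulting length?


Input: daeaeeda
Stack-based adjacent duplicate removal:
  Read 'd': push. Stack: d
  Read 'a': push. Stack: da
  Read 'e': push. Stack: dae
  Read 'a': push. Stack: daea
  Read 'e': push. Stack: daeae
  Read 'e': matches stack top 'e' => pop. Stack: daea
  Read 'd': push. Stack: daead
  Read 'a': push. Stack: daeada
Final stack: "daeada" (length 6)

6


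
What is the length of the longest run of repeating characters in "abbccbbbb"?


Input: "abbccbbbb"
Scanning for longest run:
  Position 1 ('b'): new char, reset run to 1
  Position 2 ('b'): continues run of 'b', length=2
  Position 3 ('c'): new char, reset run to 1
  Position 4 ('c'): continues run of 'c', length=2
  Position 5 ('b'): new char, reset run to 1
  Position 6 ('b'): continues run of 'b', length=2
  Position 7 ('b'): continues run of 'b', length=3
  Position 8 ('b'): continues run of 'b', length=4
Longest run: 'b' with length 4

4


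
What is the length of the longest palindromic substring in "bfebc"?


Input: "bfebc"
Checking substrings for palindromes:
  No multi-char palindromic substrings found
Longest palindromic substring: "b" with length 1

1


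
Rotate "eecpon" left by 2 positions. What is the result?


Input: "eecpon", rotate left by 2
First 2 characters: "ee"
Remaining characters: "cpon"
Concatenate remaining + first: "cpon" + "ee" = "cponee"

cponee


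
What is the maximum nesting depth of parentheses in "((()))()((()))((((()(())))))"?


Input: "((()))()((()))((((()(())))))"
Tracking depth:
  Position 0 '(': depth becomes 1
  Position 1 '(': depth becomes 2
  Position 2 '(': depth becomes 3
  Position 3 ')': depth becomes 2
  Position 4 ')': depth becomes 1
  Position 5 ')': depth becomes 0
  Position 6 '(': depth becomes 1
  Position 7 ')': depth becomes 0
  Position 8 '(': depth becomes 1
  Position 9 '(': depth becomes 2
  Position 10 '(': depth becomes 3
  Position 11 ')': depth becomes 2
  Position 12 ')': depth becomes 1
  Position 13 ')': depth becomes 0
  Position 14 '(': depth becomes 1
  Position 15 '(': depth becomes 2
  Position 16 '(': depth becomes 3
  Position 17 '(': depth becomes 4
  Position 18 '(': depth becomes 5
  Position 19 ')': depth becomes 4
  Position 20 '(': depth becomes 5
  Position 21 '(': depth becomes 6
  Position 22 ')': depth becomes 5
  Position 23 ')': depth becomes 4
  Position 24 ')': depth becomes 3
  Position 25 ')': depth becomes 2
  Position 26 ')': depth becomes 1
  Position 27 ')': depth becomes 0
Maximum depth reached: 6

6


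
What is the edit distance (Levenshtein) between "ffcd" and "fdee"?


Computing edit distance: "ffcd" -> "fdee"
DP table:
           f    d    e    e
      0    1    2    3    4
  f   1    0    1    2    3
  f   2    1    1    2    3
  c   3    2    2    2    3
  d   4    3    2    3    3
Edit distance = dp[4][4] = 3

3


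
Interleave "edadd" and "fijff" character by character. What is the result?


Interleaving "edadd" and "fijff":
  Position 0: 'e' from first, 'f' from second => "ef"
  Position 1: 'd' from first, 'i' from second => "di"
  Position 2: 'a' from first, 'j' from second => "aj"
  Position 3: 'd' from first, 'f' from second => "df"
  Position 4: 'd' from first, 'f' from second => "df"
Result: efdiajdfdf

efdiajdfdf


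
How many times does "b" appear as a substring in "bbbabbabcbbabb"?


Searching for "b" in "bbbabbabcbbabb"
Scanning each position:
  Position 0: "b" => MATCH
  Position 1: "b" => MATCH
  Position 2: "b" => MATCH
  Position 3: "a" => no
  Position 4: "b" => MATCH
  Position 5: "b" => MATCH
  Position 6: "a" => no
  Position 7: "b" => MATCH
  Position 8: "c" => no
  Position 9: "b" => MATCH
  Position 10: "b" => MATCH
  Position 11: "a" => no
  Position 12: "b" => MATCH
  Position 13: "b" => MATCH
Total occurrences: 10

10


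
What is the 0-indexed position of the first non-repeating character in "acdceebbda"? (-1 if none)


Input: acdceebbda
Character frequencies:
  'a': 2
  'b': 2
  'c': 2
  'd': 2
  'e': 2
Scanning left to right for freq == 1:
  Position 0 ('a'): freq=2, skip
  Position 1 ('c'): freq=2, skip
  Position 2 ('d'): freq=2, skip
  Position 3 ('c'): freq=2, skip
  Position 4 ('e'): freq=2, skip
  Position 5 ('e'): freq=2, skip
  Position 6 ('b'): freq=2, skip
  Position 7 ('b'): freq=2, skip
  Position 8 ('d'): freq=2, skip
  Position 9 ('a'): freq=2, skip
  No unique character found => answer = -1

-1


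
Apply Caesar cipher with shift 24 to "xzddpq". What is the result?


Caesar cipher: shift "xzddpq" by 24
  'x' (pos 23) + 24 = pos 21 = 'v'
  'z' (pos 25) + 24 = pos 23 = 'x'
  'd' (pos 3) + 24 = pos 1 = 'b'
  'd' (pos 3) + 24 = pos 1 = 'b'
  'p' (pos 15) + 24 = pos 13 = 'n'
  'q' (pos 16) + 24 = pos 14 = 'o'
Result: vxbbno

vxbbno


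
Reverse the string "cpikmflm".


Input: cpikmflm
Reading characters right to left:
  Position 7: 'm'
  Position 6: 'l'
  Position 5: 'f'
  Position 4: 'm'
  Position 3: 'k'
  Position 2: 'i'
  Position 1: 'p'
  Position 0: 'c'
Reversed: mlfmkipc

mlfmkipc


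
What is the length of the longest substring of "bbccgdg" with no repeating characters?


Input: "bbccgdg"
Sliding window (track last position of each char):
  Position 0 ('b'): window [0,0] length 1 -- new best
  Position 1 ('b'): repeat (last at 0), move window start to 1
  Position 1 ('b'): window [1,1] length 1
  Position 2 ('c'): window [1,2] length 2 -- new best
  Position 3 ('c'): repeat (last at 2), move window start to 3
  Position 3 ('c'): window [3,3] length 1
  Position 4 ('g'): window [3,4] length 2
  Position 5 ('d'): window [3,5] length 3 -- new best
  Position 6 ('g'): repeat (last at 4), move window start to 5
  Position 6 ('g'): window [5,6] length 2
Longest substring with no repeats: "cgd" with length 3

3


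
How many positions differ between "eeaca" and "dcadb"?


Comparing "eeaca" and "dcadb" position by position:
  Position 0: 'e' vs 'd' => DIFFER
  Position 1: 'e' vs 'c' => DIFFER
  Position 2: 'a' vs 'a' => same
  Position 3: 'c' vs 'd' => DIFFER
  Position 4: 'a' vs 'b' => DIFFER
Positions that differ: 4

4


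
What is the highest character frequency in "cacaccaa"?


Input: cacaccaa
Character counts:
  'a': 4
  'c': 4
Maximum frequency: 4

4


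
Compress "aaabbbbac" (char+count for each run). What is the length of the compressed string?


Input: aaabbbbac
Runs:
  'a' x 3 => "a3"
  'b' x 4 => "b4"
  'a' x 1 => "a1"
  'c' x 1 => "c1"
Compressed: "a3b4a1c1"
Compressed length: 8

8


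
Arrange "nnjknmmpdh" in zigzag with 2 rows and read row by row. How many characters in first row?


Zigzag "nnjknmmpdh" into 2 rows:
Placing characters:
  'n' => row 0
  'n' => row 1
  'j' => row 0
  'k' => row 1
  'n' => row 0
  'm' => row 1
  'm' => row 0
  'p' => row 1
  'd' => row 0
  'h' => row 1
Rows:
  Row 0: "njnmd"
  Row 1: "nkmph"
First row length: 5

5


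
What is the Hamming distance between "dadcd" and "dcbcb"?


Comparing "dadcd" and "dcbcb" position by position:
  Position 0: 'd' vs 'd' => same
  Position 1: 'a' vs 'c' => differ
  Position 2: 'd' vs 'b' => differ
  Position 3: 'c' vs 'c' => same
  Position 4: 'd' vs 'b' => differ
Total differences (Hamming distance): 3

3


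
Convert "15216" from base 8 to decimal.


Input: "15216" in base 8
Positional expansion:
  Digit '1' (value 1) x 8^4 = 4096
  Digit '5' (value 5) x 8^3 = 2560
  Digit '2' (value 2) x 8^2 = 128
  Digit '1' (value 1) x 8^1 = 8
  Digit '6' (value 6) x 8^0 = 6
Sum = 6798

6798


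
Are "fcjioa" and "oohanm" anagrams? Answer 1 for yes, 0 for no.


Strings: "fcjioa", "oohanm"
Sorted first:  acfijo
Sorted second: ahmnoo
Differ at position 1: 'c' vs 'h' => not anagrams

0


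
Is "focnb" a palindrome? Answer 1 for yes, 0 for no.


Input: focnb
Reversed: bncof
  Compare pos 0 ('f') with pos 4 ('b'): MISMATCH
  Compare pos 1 ('o') with pos 3 ('n'): MISMATCH
Result: not a palindrome

0


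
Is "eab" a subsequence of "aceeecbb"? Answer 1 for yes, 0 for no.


Check if "eab" is a subsequence of "aceeecbb"
Greedy scan:
  Position 0 ('a'): no match needed
  Position 1 ('c'): no match needed
  Position 2 ('e'): matches sub[0] = 'e'
  Position 3 ('e'): no match needed
  Position 4 ('e'): no match needed
  Position 5 ('c'): no match needed
  Position 6 ('b'): no match needed
  Position 7 ('b'): no match needed
Only matched 1/3 characters => not a subsequence

0


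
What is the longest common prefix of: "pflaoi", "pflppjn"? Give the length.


Words: pflaoi, pflppjn
  Position 0: all 'p' => match
  Position 1: all 'f' => match
  Position 2: all 'l' => match
  Position 3: ('a', 'p') => mismatch, stop
LCP = "pfl" (length 3)

3


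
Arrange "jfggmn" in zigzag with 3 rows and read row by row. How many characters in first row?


Zigzag "jfggmn" into 3 rows:
Placing characters:
  'j' => row 0
  'f' => row 1
  'g' => row 2
  'g' => row 1
  'm' => row 0
  'n' => row 1
Rows:
  Row 0: "jm"
  Row 1: "fgn"
  Row 2: "g"
First row length: 2

2


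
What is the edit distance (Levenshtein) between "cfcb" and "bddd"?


Computing edit distance: "cfcb" -> "bddd"
DP table:
           b    d    d    d
      0    1    2    3    4
  c   1    1    2    3    4
  f   2    2    2    3    4
  c   3    3    3    3    4
  b   4    3    4    4    4
Edit distance = dp[4][4] = 4

4


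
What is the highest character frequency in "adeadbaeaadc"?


Input: adeadbaeaadc
Character counts:
  'a': 5
  'b': 1
  'c': 1
  'd': 3
  'e': 2
Maximum frequency: 5

5


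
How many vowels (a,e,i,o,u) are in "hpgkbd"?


Input: hpgkbd
Checking each character:
  'h' at position 0: consonant
  'p' at position 1: consonant
  'g' at position 2: consonant
  'k' at position 3: consonant
  'b' at position 4: consonant
  'd' at position 5: consonant
Total vowels: 0

0


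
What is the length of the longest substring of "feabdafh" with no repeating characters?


Input: "feabdafh"
Sliding window (track last position of each char):
  Position 0 ('f'): window [0,0] length 1 -- new best
  Position 1 ('e'): window [0,1] length 2 -- new best
  Position 2 ('a'): window [0,2] length 3 -- new best
  Position 3 ('b'): window [0,3] length 4 -- new best
  Position 4 ('d'): window [0,4] length 5 -- new best
  Position 5 ('a'): repeat (last at 2), move window start to 3
  Position 5 ('a'): window [3,5] length 3
  Position 6 ('f'): window [3,6] length 4
  Position 7 ('h'): window [3,7] length 5
Longest substring with no repeats: "feabd" with length 5

5


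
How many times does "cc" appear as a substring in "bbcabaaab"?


Searching for "cc" in "bbcabaaab"
Scanning each position:
  Position 0: "bb" => no
  Position 1: "bc" => no
  Position 2: "ca" => no
  Position 3: "ab" => no
  Position 4: "ba" => no
  Position 5: "aa" => no
  Position 6: "aa" => no
  Position 7: "ab" => no
Total occurrences: 0

0


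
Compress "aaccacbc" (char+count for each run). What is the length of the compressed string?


Input: aaccacbc
Runs:
  'a' x 2 => "a2"
  'c' x 2 => "c2"
  'a' x 1 => "a1"
  'c' x 1 => "c1"
  'b' x 1 => "b1"
  'c' x 1 => "c1"
Compressed: "a2c2a1c1b1c1"
Compressed length: 12

12


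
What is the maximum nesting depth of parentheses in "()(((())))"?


Input: "()(((())))"
Tracking depth:
  Position 0 '(': depth becomes 1
  Position 1 ')': depth becomes 0
  Position 2 '(': depth becomes 1
  Position 3 '(': depth becomes 2
  Position 4 '(': depth becomes 3
  Position 5 '(': depth becomes 4
  Position 6 ')': depth becomes 3
  Position 7 ')': depth becomes 2
  Position 8 ')': depth becomes 1
  Position 9 ')': depth becomes 0
Maximum depth reached: 4

4


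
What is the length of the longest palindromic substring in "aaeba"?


Input: "aaeba"
Checking substrings for palindromes:
  [0:2] "aa" (len 2) => palindrome
Longest palindromic substring: "aa" with length 2

2


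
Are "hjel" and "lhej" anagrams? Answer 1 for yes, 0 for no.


Strings: "hjel", "lhej"
Sorted first:  ehjl
Sorted second: ehjl
Sorted forms match => anagrams

1


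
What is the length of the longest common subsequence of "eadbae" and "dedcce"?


LCS of "eadbae" and "dedcce"
DP table:
           d    e    d    c    c    e
      0    0    0    0    0    0    0
  e   0    0    1    1    1    1    1
  a   0    0    1    1    1    1    1
  d   0    1    1    2    2    2    2
  b   0    1    1    2    2    2    2
  a   0    1    1    2    2    2    2
  e   0    1    2    2    2    2    3
LCS length = dp[6][6] = 3

3


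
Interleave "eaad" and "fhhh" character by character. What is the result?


Interleaving "eaad" and "fhhh":
  Position 0: 'e' from first, 'f' from second => "ef"
  Position 1: 'a' from first, 'h' from second => "ah"
  Position 2: 'a' from first, 'h' from second => "ah"
  Position 3: 'd' from first, 'h' from second => "dh"
Result: efahahdh

efahahdh


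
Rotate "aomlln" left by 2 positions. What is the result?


Input: "aomlln", rotate left by 2
First 2 characters: "ao"
Remaining characters: "mlln"
Concatenate remaining + first: "mlln" + "ao" = "mllnao"

mllnao


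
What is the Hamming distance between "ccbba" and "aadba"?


Comparing "ccbba" and "aadba" position by position:
  Position 0: 'c' vs 'a' => differ
  Position 1: 'c' vs 'a' => differ
  Position 2: 'b' vs 'd' => differ
  Position 3: 'b' vs 'b' => same
  Position 4: 'a' vs 'a' => same
Total differences (Hamming distance): 3

3


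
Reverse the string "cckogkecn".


Input: cckogkecn
Reading characters right to left:
  Position 8: 'n'
  Position 7: 'c'
  Position 6: 'e'
  Position 5: 'k'
  Position 4: 'g'
  Position 3: 'o'
  Position 2: 'k'
  Position 1: 'c'
  Position 0: 'c'
Reversed: ncekgokcc

ncekgokcc


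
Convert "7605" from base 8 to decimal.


Input: "7605" in base 8
Positional expansion:
  Digit '7' (value 7) x 8^3 = 3584
  Digit '6' (value 6) x 8^2 = 384
  Digit '0' (value 0) x 8^1 = 0
  Digit '5' (value 5) x 8^0 = 5
Sum = 3973

3973


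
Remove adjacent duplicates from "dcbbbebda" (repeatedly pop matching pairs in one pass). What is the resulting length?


Input: dcbbbebda
Stack-based adjacent duplicate removal:
  Read 'd': push. Stack: d
  Read 'c': push. Stack: dc
  Read 'b': push. Stack: dcb
  Read 'b': matches stack top 'b' => pop. Stack: dc
  Read 'b': push. Stack: dcb
  Read 'e': push. Stack: dcbe
  Read 'b': push. Stack: dcbeb
  Read 'd': push. Stack: dcbebd
  Read 'a': push. Stack: dcbebda
Final stack: "dcbebda" (length 7)

7


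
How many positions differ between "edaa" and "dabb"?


Comparing "edaa" and "dabb" position by position:
  Position 0: 'e' vs 'd' => DIFFER
  Position 1: 'd' vs 'a' => DIFFER
  Position 2: 'a' vs 'b' => DIFFER
  Position 3: 'a' vs 'b' => DIFFER
Positions that differ: 4

4


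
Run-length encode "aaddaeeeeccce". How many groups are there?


Input: aaddaeeeeccce
Scanning for consecutive runs:
  Group 1: 'a' x 2 (positions 0-1)
  Group 2: 'd' x 2 (positions 2-3)
  Group 3: 'a' x 1 (positions 4-4)
  Group 4: 'e' x 4 (positions 5-8)
  Group 5: 'c' x 3 (positions 9-11)
  Group 6: 'e' x 1 (positions 12-12)
Total groups: 6

6


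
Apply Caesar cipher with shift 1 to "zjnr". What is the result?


Caesar cipher: shift "zjnr" by 1
  'z' (pos 25) + 1 = pos 0 = 'a'
  'j' (pos 9) + 1 = pos 10 = 'k'
  'n' (pos 13) + 1 = pos 14 = 'o'
  'r' (pos 17) + 1 = pos 18 = 's'
Result: akos

akos


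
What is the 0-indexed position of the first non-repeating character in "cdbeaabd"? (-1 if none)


Input: cdbeaabd
Character frequencies:
  'a': 2
  'b': 2
  'c': 1
  'd': 2
  'e': 1
Scanning left to right for freq == 1:
  Position 0 ('c'): unique! => answer = 0

0


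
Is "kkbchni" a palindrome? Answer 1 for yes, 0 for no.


Input: kkbchni
Reversed: inhcbkk
  Compare pos 0 ('k') with pos 6 ('i'): MISMATCH
  Compare pos 1 ('k') with pos 5 ('n'): MISMATCH
  Compare pos 2 ('b') with pos 4 ('h'): MISMATCH
Result: not a palindrome

0


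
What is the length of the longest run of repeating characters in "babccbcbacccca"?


Input: "babccbcbacccca"
Scanning for longest run:
  Position 1 ('a'): new char, reset run to 1
  Position 2 ('b'): new char, reset run to 1
  Position 3 ('c'): new char, reset run to 1
  Position 4 ('c'): continues run of 'c', length=2
  Position 5 ('b'): new char, reset run to 1
  Position 6 ('c'): new char, reset run to 1
  Position 7 ('b'): new char, reset run to 1
  Position 8 ('a'): new char, reset run to 1
  Position 9 ('c'): new char, reset run to 1
  Position 10 ('c'): continues run of 'c', length=2
  Position 11 ('c'): continues run of 'c', length=3
  Position 12 ('c'): continues run of 'c', length=4
  Position 13 ('a'): new char, reset run to 1
Longest run: 'c' with length 4

4


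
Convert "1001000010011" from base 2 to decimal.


Input: "1001000010011" in base 2
Positional expansion:
  Digit '1' (value 1) x 2^12 = 4096
  Digit '0' (value 0) x 2^11 = 0
  Digit '0' (value 0) x 2^10 = 0
  Digit '1' (value 1) x 2^9 = 512
  Digit '0' (value 0) x 2^8 = 0
  Digit '0' (value 0) x 2^7 = 0
  Digit '0' (value 0) x 2^6 = 0
  Digit '0' (value 0) x 2^5 = 0
  Digit '1' (value 1) x 2^4 = 16
  Digit '0' (value 0) x 2^3 = 0
  Digit '0' (value 0) x 2^2 = 0
  Digit '1' (value 1) x 2^1 = 2
  Digit '1' (value 1) x 2^0 = 1
Sum = 4627

4627


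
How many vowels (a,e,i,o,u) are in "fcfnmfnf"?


Input: fcfnmfnf
Checking each character:
  'f' at position 0: consonant
  'c' at position 1: consonant
  'f' at position 2: consonant
  'n' at position 3: consonant
  'm' at position 4: consonant
  'f' at position 5: consonant
  'n' at position 6: consonant
  'f' at position 7: consonant
Total vowels: 0

0


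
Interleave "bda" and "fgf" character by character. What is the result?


Interleaving "bda" and "fgf":
  Position 0: 'b' from first, 'f' from second => "bf"
  Position 1: 'd' from first, 'g' from second => "dg"
  Position 2: 'a' from first, 'f' from second => "af"
Result: bfdgaf

bfdgaf


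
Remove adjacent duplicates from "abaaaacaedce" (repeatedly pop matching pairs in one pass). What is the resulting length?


Input: abaaaacaedce
Stack-based adjacent duplicate removal:
  Read 'a': push. Stack: a
  Read 'b': push. Stack: ab
  Read 'a': push. Stack: aba
  Read 'a': matches stack top 'a' => pop. Stack: ab
  Read 'a': push. Stack: aba
  Read 'a': matches stack top 'a' => pop. Stack: ab
  Read 'c': push. Stack: abc
  Read 'a': push. Stack: abca
  Read 'e': push. Stack: abcae
  Read 'd': push. Stack: abcaed
  Read 'c': push. Stack: abcaedc
  Read 'e': push. Stack: abcaedce
Final stack: "abcaedce" (length 8)

8


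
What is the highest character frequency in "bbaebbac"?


Input: bbaebbac
Character counts:
  'a': 2
  'b': 4
  'c': 1
  'e': 1
Maximum frequency: 4

4


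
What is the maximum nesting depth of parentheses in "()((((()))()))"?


Input: "()((((()))()))"
Tracking depth:
  Position 0 '(': depth becomes 1
  Position 1 ')': depth becomes 0
  Position 2 '(': depth becomes 1
  Position 3 '(': depth becomes 2
  Position 4 '(': depth becomes 3
  Position 5 '(': depth becomes 4
  Position 6 '(': depth becomes 5
  Position 7 ')': depth becomes 4
  Position 8 ')': depth becomes 3
  Position 9 ')': depth becomes 2
  Position 10 '(': depth becomes 3
  Position 11 ')': depth becomes 2
  Position 12 ')': depth becomes 1
  Position 13 ')': depth becomes 0
Maximum depth reached: 5

5


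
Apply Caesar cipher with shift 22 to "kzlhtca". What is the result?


Caesar cipher: shift "kzlhtca" by 22
  'k' (pos 10) + 22 = pos 6 = 'g'
  'z' (pos 25) + 22 = pos 21 = 'v'
  'l' (pos 11) + 22 = pos 7 = 'h'
  'h' (pos 7) + 22 = pos 3 = 'd'
  't' (pos 19) + 22 = pos 15 = 'p'
  'c' (pos 2) + 22 = pos 24 = 'y'
  'a' (pos 0) + 22 = pos 22 = 'w'
Result: gvhdpyw

gvhdpyw


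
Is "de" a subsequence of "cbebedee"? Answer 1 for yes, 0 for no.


Check if "de" is a subsequence of "cbebedee"
Greedy scan:
  Position 0 ('c'): no match needed
  Position 1 ('b'): no match needed
  Position 2 ('e'): no match needed
  Position 3 ('b'): no match needed
  Position 4 ('e'): no match needed
  Position 5 ('d'): matches sub[0] = 'd'
  Position 6 ('e'): matches sub[1] = 'e'
  Position 7 ('e'): no match needed
All 2 characters matched => is a subsequence

1


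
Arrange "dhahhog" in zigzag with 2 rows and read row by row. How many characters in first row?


Zigzag "dhahhog" into 2 rows:
Placing characters:
  'd' => row 0
  'h' => row 1
  'a' => row 0
  'h' => row 1
  'h' => row 0
  'o' => row 1
  'g' => row 0
Rows:
  Row 0: "dahg"
  Row 1: "hho"
First row length: 4

4


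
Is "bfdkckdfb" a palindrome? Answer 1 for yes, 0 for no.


Input: bfdkckdfb
Reversed: bfdkckdfb
  Compare pos 0 ('b') with pos 8 ('b'): match
  Compare pos 1 ('f') with pos 7 ('f'): match
  Compare pos 2 ('d') with pos 6 ('d'): match
  Compare pos 3 ('k') with pos 5 ('k'): match
Result: palindrome

1


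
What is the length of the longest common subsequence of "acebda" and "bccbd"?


LCS of "acebda" and "bccbd"
DP table:
           b    c    c    b    d
      0    0    0    0    0    0
  a   0    0    0    0    0    0
  c   0    0    1    1    1    1
  e   0    0    1    1    1    1
  b   0    1    1    1    2    2
  d   0    1    1    1    2    3
  a   0    1    1    1    2    3
LCS length = dp[6][5] = 3

3


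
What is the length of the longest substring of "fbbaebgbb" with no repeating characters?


Input: "fbbaebgbb"
Sliding window (track last position of each char):
  Position 0 ('f'): window [0,0] length 1 -- new best
  Position 1 ('b'): window [0,1] length 2 -- new best
  Position 2 ('b'): repeat (last at 1), move window start to 2
  Position 2 ('b'): window [2,2] length 1
  Position 3 ('a'): window [2,3] length 2
  Position 4 ('e'): window [2,4] length 3 -- new best
  Position 5 ('b'): repeat (last at 2), move window start to 3
  Position 5 ('b'): window [3,5] length 3
  Position 6 ('g'): window [3,6] length 4 -- new best
  Position 7 ('b'): repeat (last at 5), move window start to 6
  Position 7 ('b'): window [6,7] length 2
  Position 8 ('b'): repeat (last at 7), move window start to 8
  Position 8 ('b'): window [8,8] length 1
Longest substring with no repeats: "aebg" with length 4

4


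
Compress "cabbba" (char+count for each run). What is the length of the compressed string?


Input: cabbba
Runs:
  'c' x 1 => "c1"
  'a' x 1 => "a1"
  'b' x 3 => "b3"
  'a' x 1 => "a1"
Compressed: "c1a1b3a1"
Compressed length: 8

8


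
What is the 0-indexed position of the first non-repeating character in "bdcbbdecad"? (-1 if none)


Input: bdcbbdecad
Character frequencies:
  'a': 1
  'b': 3
  'c': 2
  'd': 3
  'e': 1
Scanning left to right for freq == 1:
  Position 0 ('b'): freq=3, skip
  Position 1 ('d'): freq=3, skip
  Position 2 ('c'): freq=2, skip
  Position 3 ('b'): freq=3, skip
  Position 4 ('b'): freq=3, skip
  Position 5 ('d'): freq=3, skip
  Position 6 ('e'): unique! => answer = 6

6


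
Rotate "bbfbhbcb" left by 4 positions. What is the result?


Input: "bbfbhbcb", rotate left by 4
First 4 characters: "bbfb"
Remaining characters: "hbcb"
Concatenate remaining + first: "hbcb" + "bbfb" = "hbcbbbfb"

hbcbbbfb


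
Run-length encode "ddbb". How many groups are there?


Input: ddbb
Scanning for consecutive runs:
  Group 1: 'd' x 2 (positions 0-1)
  Group 2: 'b' x 2 (positions 2-3)
Total groups: 2

2


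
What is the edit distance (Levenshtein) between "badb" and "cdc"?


Computing edit distance: "badb" -> "cdc"
DP table:
           c    d    c
      0    1    2    3
  b   1    1    2    3
  a   2    2    2    3
  d   3    3    2    3
  b   4    4    3    3
Edit distance = dp[4][3] = 3

3


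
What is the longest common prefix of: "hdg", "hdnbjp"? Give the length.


Words: hdg, hdnbjp
  Position 0: all 'h' => match
  Position 1: all 'd' => match
  Position 2: ('g', 'n') => mismatch, stop
LCP = "hd" (length 2)

2


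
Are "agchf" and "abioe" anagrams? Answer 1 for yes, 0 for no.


Strings: "agchf", "abioe"
Sorted first:  acfgh
Sorted second: abeio
Differ at position 1: 'c' vs 'b' => not anagrams

0


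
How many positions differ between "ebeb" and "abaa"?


Comparing "ebeb" and "abaa" position by position:
  Position 0: 'e' vs 'a' => DIFFER
  Position 1: 'b' vs 'b' => same
  Position 2: 'e' vs 'a' => DIFFER
  Position 3: 'b' vs 'a' => DIFFER
Positions that differ: 3

3


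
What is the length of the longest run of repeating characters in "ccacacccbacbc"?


Input: "ccacacccbacbc"
Scanning for longest run:
  Position 1 ('c'): continues run of 'c', length=2
  Position 2 ('a'): new char, reset run to 1
  Position 3 ('c'): new char, reset run to 1
  Position 4 ('a'): new char, reset run to 1
  Position 5 ('c'): new char, reset run to 1
  Position 6 ('c'): continues run of 'c', length=2
  Position 7 ('c'): continues run of 'c', length=3
  Position 8 ('b'): new char, reset run to 1
  Position 9 ('a'): new char, reset run to 1
  Position 10 ('c'): new char, reset run to 1
  Position 11 ('b'): new char, reset run to 1
  Position 12 ('c'): new char, reset run to 1
Longest run: 'c' with length 3

3


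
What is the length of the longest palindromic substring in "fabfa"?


Input: "fabfa"
Checking substrings for palindromes:
  No multi-char palindromic substrings found
Longest palindromic substring: "f" with length 1

1


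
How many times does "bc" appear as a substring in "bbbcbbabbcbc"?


Searching for "bc" in "bbbcbbabbcbc"
Scanning each position:
  Position 0: "bb" => no
  Position 1: "bb" => no
  Position 2: "bc" => MATCH
  Position 3: "cb" => no
  Position 4: "bb" => no
  Position 5: "ba" => no
  Position 6: "ab" => no
  Position 7: "bb" => no
  Position 8: "bc" => MATCH
  Position 9: "cb" => no
  Position 10: "bc" => MATCH
Total occurrences: 3

3


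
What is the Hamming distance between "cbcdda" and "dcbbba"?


Comparing "cbcdda" and "dcbbba" position by position:
  Position 0: 'c' vs 'd' => differ
  Position 1: 'b' vs 'c' => differ
  Position 2: 'c' vs 'b' => differ
  Position 3: 'd' vs 'b' => differ
  Position 4: 'd' vs 'b' => differ
  Position 5: 'a' vs 'a' => same
Total differences (Hamming distance): 5

5


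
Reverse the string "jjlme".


Input: jjlme
Reading characters right to left:
  Position 4: 'e'
  Position 3: 'm'
  Position 2: 'l'
  Position 1: 'j'
  Position 0: 'j'
Reversed: emljj

emljj


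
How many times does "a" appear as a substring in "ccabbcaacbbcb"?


Searching for "a" in "ccabbcaacbbcb"
Scanning each position:
  Position 0: "c" => no
  Position 1: "c" => no
  Position 2: "a" => MATCH
  Position 3: "b" => no
  Position 4: "b" => no
  Position 5: "c" => no
  Position 6: "a" => MATCH
  Position 7: "a" => MATCH
  Position 8: "c" => no
  Position 9: "b" => no
  Position 10: "b" => no
  Position 11: "c" => no
  Position 12: "b" => no
Total occurrences: 3

3


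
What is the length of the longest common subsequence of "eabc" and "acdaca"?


LCS of "eabc" and "acdaca"
DP table:
           a    c    d    a    c    a
      0    0    0    0    0    0    0
  e   0    0    0    0    0    0    0
  a   0    1    1    1    1    1    1
  b   0    1    1    1    1    1    1
  c   0    1    2    2    2    2    2
LCS length = dp[4][6] = 2

2


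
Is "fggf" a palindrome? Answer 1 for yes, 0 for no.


Input: fggf
Reversed: fggf
  Compare pos 0 ('f') with pos 3 ('f'): match
  Compare pos 1 ('g') with pos 2 ('g'): match
Result: palindrome

1


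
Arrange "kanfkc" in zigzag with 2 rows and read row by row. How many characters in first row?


Zigzag "kanfkc" into 2 rows:
Placing characters:
  'k' => row 0
  'a' => row 1
  'n' => row 0
  'f' => row 1
  'k' => row 0
  'c' => row 1
Rows:
  Row 0: "knk"
  Row 1: "afc"
First row length: 3

3


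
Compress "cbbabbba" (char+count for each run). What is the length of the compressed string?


Input: cbbabbba
Runs:
  'c' x 1 => "c1"
  'b' x 2 => "b2"
  'a' x 1 => "a1"
  'b' x 3 => "b3"
  'a' x 1 => "a1"
Compressed: "c1b2a1b3a1"
Compressed length: 10

10


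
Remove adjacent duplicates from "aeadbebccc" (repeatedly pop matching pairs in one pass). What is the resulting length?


Input: aeadbebccc
Stack-based adjacent duplicate removal:
  Read 'a': push. Stack: a
  Read 'e': push. Stack: ae
  Read 'a': push. Stack: aea
  Read 'd': push. Stack: aead
  Read 'b': push. Stack: aeadb
  Read 'e': push. Stack: aeadbe
  Read 'b': push. Stack: aeadbeb
  Read 'c': push. Stack: aeadbebc
  Read 'c': matches stack top 'c' => pop. Stack: aeadbeb
  Read 'c': push. Stack: aeadbebc
Final stack: "aeadbebc" (length 8)

8


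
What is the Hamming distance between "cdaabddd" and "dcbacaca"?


Comparing "cdaabddd" and "dcbacaca" position by position:
  Position 0: 'c' vs 'd' => differ
  Position 1: 'd' vs 'c' => differ
  Position 2: 'a' vs 'b' => differ
  Position 3: 'a' vs 'a' => same
  Position 4: 'b' vs 'c' => differ
  Position 5: 'd' vs 'a' => differ
  Position 6: 'd' vs 'c' => differ
  Position 7: 'd' vs 'a' => differ
Total differences (Hamming distance): 7

7


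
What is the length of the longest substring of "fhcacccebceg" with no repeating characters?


Input: "fhcacccebceg"
Sliding window (track last position of each char):
  Position 0 ('f'): window [0,0] length 1 -- new best
  Position 1 ('h'): window [0,1] length 2 -- new best
  Position 2 ('c'): window [0,2] length 3 -- new best
  Position 3 ('a'): window [0,3] length 4 -- new best
  Position 4 ('c'): repeat (last at 2), move window start to 3
  Position 4 ('c'): window [3,4] length 2
  Position 5 ('c'): repeat (last at 4), move window start to 5
  Position 5 ('c'): window [5,5] length 1
  Position 6 ('c'): repeat (last at 5), move window start to 6
  Position 6 ('c'): window [6,6] length 1
  Position 7 ('e'): window [6,7] length 2
  Position 8 ('b'): window [6,8] length 3
  Position 9 ('c'): repeat (last at 6), move window start to 7
  Position 9 ('c'): window [7,9] length 3
  Position 10 ('e'): repeat (last at 7), move window start to 8
  Position 10 ('e'): window [8,10] length 3
  Position 11 ('g'): window [8,11] length 4
Longest substring with no repeats: "fhca" with length 4

4


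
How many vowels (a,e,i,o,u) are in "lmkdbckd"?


Input: lmkdbckd
Checking each character:
  'l' at position 0: consonant
  'm' at position 1: consonant
  'k' at position 2: consonant
  'd' at position 3: consonant
  'b' at position 4: consonant
  'c' at position 5: consonant
  'k' at position 6: consonant
  'd' at position 7: consonant
Total vowels: 0

0


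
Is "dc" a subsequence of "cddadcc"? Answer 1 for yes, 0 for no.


Check if "dc" is a subsequence of "cddadcc"
Greedy scan:
  Position 0 ('c'): no match needed
  Position 1 ('d'): matches sub[0] = 'd'
  Position 2 ('d'): no match needed
  Position 3 ('a'): no match needed
  Position 4 ('d'): no match needed
  Position 5 ('c'): matches sub[1] = 'c'
  Position 6 ('c'): no match needed
All 2 characters matched => is a subsequence

1


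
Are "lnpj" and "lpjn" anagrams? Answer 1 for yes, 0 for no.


Strings: "lnpj", "lpjn"
Sorted first:  jlnp
Sorted second: jlnp
Sorted forms match => anagrams

1


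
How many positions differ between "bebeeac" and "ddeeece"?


Comparing "bebeeac" and "ddeeece" position by position:
  Position 0: 'b' vs 'd' => DIFFER
  Position 1: 'e' vs 'd' => DIFFER
  Position 2: 'b' vs 'e' => DIFFER
  Position 3: 'e' vs 'e' => same
  Position 4: 'e' vs 'e' => same
  Position 5: 'a' vs 'c' => DIFFER
  Position 6: 'c' vs 'e' => DIFFER
Positions that differ: 5

5


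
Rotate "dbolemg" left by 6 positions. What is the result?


Input: "dbolemg", rotate left by 6
First 6 characters: "dbolem"
Remaining characters: "g"
Concatenate remaining + first: "g" + "dbolem" = "gdbolem"

gdbolem


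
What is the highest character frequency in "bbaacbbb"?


Input: bbaacbbb
Character counts:
  'a': 2
  'b': 5
  'c': 1
Maximum frequency: 5

5


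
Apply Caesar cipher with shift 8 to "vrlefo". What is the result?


Caesar cipher: shift "vrlefo" by 8
  'v' (pos 21) + 8 = pos 3 = 'd'
  'r' (pos 17) + 8 = pos 25 = 'z'
  'l' (pos 11) + 8 = pos 19 = 't'
  'e' (pos 4) + 8 = pos 12 = 'm'
  'f' (pos 5) + 8 = pos 13 = 'n'
  'o' (pos 14) + 8 = pos 22 = 'w'
Result: dztmnw

dztmnw


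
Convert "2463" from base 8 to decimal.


Input: "2463" in base 8
Positional expansion:
  Digit '2' (value 2) x 8^3 = 1024
  Digit '4' (value 4) x 8^2 = 256
  Digit '6' (value 6) x 8^1 = 48
  Digit '3' (value 3) x 8^0 = 3
Sum = 1331

1331


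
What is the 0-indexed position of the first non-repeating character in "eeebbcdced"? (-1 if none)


Input: eeebbcdced
Character frequencies:
  'b': 2
  'c': 2
  'd': 2
  'e': 4
Scanning left to right for freq == 1:
  Position 0 ('e'): freq=4, skip
  Position 1 ('e'): freq=4, skip
  Position 2 ('e'): freq=4, skip
  Position 3 ('b'): freq=2, skip
  Position 4 ('b'): freq=2, skip
  Position 5 ('c'): freq=2, skip
  Position 6 ('d'): freq=2, skip
  Position 7 ('c'): freq=2, skip
  Position 8 ('e'): freq=4, skip
  Position 9 ('d'): freq=2, skip
  No unique character found => answer = -1

-1


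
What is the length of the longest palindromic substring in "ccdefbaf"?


Input: "ccdefbaf"
Checking substrings for palindromes:
  [0:2] "cc" (len 2) => palindrome
Longest palindromic substring: "cc" with length 2

2


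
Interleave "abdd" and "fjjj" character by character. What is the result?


Interleaving "abdd" and "fjjj":
  Position 0: 'a' from first, 'f' from second => "af"
  Position 1: 'b' from first, 'j' from second => "bj"
  Position 2: 'd' from first, 'j' from second => "dj"
  Position 3: 'd' from first, 'j' from second => "dj"
Result: afbjdjdj

afbjdjdj


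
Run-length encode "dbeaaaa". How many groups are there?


Input: dbeaaaa
Scanning for consecutive runs:
  Group 1: 'd' x 1 (positions 0-0)
  Group 2: 'b' x 1 (positions 1-1)
  Group 3: 'e' x 1 (positions 2-2)
  Group 4: 'a' x 4 (positions 3-6)
Total groups: 4

4


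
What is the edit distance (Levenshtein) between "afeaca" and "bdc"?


Computing edit distance: "afeaca" -> "bdc"
DP table:
           b    d    c
      0    1    2    3
  a   1    1    2    3
  f   2    2    2    3
  e   3    3    3    3
  a   4    4    4    4
  c   5    5    5    4
  a   6    6    6    5
Edit distance = dp[6][3] = 5

5


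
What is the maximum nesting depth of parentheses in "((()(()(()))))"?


Input: "((()(()(()))))"
Tracking depth:
  Position 0 '(': depth becomes 1
  Position 1 '(': depth becomes 2
  Position 2 '(': depth becomes 3
  Position 3 ')': depth becomes 2
  Position 4 '(': depth becomes 3
  Position 5 '(': depth becomes 4
  Position 6 ')': depth becomes 3
  Position 7 '(': depth becomes 4
  Position 8 '(': depth becomes 5
  Position 9 ')': depth becomes 4
  Position 10 ')': depth becomes 3
  Position 11 ')': depth becomes 2
  Position 12 ')': depth becomes 1
  Position 13 ')': depth becomes 0
Maximum depth reached: 5

5
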